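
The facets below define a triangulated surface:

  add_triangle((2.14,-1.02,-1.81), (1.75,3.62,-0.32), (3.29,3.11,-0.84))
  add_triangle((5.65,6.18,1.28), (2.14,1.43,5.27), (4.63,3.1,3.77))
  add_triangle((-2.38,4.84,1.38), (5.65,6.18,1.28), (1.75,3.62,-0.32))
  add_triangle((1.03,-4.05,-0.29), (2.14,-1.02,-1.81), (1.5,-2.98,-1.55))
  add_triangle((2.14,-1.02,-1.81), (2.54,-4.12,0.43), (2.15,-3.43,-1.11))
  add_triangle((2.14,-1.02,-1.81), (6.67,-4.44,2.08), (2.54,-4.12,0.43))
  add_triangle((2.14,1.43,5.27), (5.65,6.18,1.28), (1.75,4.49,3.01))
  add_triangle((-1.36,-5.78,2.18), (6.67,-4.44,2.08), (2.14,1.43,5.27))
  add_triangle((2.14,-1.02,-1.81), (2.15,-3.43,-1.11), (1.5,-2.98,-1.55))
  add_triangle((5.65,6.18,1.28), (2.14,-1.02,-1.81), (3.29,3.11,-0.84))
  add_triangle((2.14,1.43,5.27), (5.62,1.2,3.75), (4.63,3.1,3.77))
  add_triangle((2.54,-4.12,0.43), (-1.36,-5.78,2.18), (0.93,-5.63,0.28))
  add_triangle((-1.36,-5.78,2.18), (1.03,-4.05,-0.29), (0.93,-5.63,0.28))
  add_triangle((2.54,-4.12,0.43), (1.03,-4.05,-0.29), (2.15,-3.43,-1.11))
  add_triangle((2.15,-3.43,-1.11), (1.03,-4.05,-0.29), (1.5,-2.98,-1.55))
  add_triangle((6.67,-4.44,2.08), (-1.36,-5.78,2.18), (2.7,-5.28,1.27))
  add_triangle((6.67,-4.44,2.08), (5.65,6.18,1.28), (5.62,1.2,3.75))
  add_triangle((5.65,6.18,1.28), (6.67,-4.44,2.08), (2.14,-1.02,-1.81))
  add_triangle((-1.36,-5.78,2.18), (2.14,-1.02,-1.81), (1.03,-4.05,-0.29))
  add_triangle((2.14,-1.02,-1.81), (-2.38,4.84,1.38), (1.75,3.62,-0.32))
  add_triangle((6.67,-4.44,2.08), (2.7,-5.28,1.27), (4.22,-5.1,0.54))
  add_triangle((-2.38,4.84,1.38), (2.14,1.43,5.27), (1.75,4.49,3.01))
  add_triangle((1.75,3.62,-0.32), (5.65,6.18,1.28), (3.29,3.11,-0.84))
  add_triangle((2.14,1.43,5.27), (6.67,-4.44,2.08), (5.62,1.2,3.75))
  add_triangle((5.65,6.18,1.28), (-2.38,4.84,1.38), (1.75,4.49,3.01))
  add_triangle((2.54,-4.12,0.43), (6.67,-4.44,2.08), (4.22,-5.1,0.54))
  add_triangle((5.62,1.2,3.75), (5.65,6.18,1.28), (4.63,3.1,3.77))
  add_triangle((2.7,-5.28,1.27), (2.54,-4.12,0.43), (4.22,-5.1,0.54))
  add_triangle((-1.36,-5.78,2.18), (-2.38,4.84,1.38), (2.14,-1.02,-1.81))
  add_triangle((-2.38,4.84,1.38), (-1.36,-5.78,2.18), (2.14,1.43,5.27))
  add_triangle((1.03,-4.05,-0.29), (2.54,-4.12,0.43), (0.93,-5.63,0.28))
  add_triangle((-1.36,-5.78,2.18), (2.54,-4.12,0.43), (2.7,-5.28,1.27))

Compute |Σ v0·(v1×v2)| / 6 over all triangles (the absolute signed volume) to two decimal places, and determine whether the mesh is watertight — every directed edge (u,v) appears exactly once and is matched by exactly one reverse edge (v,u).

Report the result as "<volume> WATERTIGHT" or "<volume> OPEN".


Per-triangle v0·(v1×v2)/6:
  t1: +1.1504
  t2: +6.5177
  t3: +8.1046
  t4: -0.8266
  t5: +1.4767
  t6: +6.8528
  t7: +13.8483
  t8: +42.4697
  t9: +0.8137
  t10: +3.9613
  t11: +6.9780
  t12: +3.7910
  t13: +0.4263
  t14: +1.4959
  t15: +0.7197
  t16: +6.9011
  t17: +24.7210
  t18: +27.1607
  t19: +0.0253
  t20: +2.5389
  t21: +4.0943
  t22: +11.5565
  t23: +2.8762
  t24: +18.9430
  t25: +13.6633
  t26: -1.1734
  t27: +8.0950
  t28: +0.5340
  t29: +0.0903
  t30: +25.2617
  t31: +0.9337
  t32: +1.8295
Σ = +245.8307 → |volume| = 245.83

Directed edges: 96 total, each appears once with its reverse present → watertight.

245.83 WATERTIGHT


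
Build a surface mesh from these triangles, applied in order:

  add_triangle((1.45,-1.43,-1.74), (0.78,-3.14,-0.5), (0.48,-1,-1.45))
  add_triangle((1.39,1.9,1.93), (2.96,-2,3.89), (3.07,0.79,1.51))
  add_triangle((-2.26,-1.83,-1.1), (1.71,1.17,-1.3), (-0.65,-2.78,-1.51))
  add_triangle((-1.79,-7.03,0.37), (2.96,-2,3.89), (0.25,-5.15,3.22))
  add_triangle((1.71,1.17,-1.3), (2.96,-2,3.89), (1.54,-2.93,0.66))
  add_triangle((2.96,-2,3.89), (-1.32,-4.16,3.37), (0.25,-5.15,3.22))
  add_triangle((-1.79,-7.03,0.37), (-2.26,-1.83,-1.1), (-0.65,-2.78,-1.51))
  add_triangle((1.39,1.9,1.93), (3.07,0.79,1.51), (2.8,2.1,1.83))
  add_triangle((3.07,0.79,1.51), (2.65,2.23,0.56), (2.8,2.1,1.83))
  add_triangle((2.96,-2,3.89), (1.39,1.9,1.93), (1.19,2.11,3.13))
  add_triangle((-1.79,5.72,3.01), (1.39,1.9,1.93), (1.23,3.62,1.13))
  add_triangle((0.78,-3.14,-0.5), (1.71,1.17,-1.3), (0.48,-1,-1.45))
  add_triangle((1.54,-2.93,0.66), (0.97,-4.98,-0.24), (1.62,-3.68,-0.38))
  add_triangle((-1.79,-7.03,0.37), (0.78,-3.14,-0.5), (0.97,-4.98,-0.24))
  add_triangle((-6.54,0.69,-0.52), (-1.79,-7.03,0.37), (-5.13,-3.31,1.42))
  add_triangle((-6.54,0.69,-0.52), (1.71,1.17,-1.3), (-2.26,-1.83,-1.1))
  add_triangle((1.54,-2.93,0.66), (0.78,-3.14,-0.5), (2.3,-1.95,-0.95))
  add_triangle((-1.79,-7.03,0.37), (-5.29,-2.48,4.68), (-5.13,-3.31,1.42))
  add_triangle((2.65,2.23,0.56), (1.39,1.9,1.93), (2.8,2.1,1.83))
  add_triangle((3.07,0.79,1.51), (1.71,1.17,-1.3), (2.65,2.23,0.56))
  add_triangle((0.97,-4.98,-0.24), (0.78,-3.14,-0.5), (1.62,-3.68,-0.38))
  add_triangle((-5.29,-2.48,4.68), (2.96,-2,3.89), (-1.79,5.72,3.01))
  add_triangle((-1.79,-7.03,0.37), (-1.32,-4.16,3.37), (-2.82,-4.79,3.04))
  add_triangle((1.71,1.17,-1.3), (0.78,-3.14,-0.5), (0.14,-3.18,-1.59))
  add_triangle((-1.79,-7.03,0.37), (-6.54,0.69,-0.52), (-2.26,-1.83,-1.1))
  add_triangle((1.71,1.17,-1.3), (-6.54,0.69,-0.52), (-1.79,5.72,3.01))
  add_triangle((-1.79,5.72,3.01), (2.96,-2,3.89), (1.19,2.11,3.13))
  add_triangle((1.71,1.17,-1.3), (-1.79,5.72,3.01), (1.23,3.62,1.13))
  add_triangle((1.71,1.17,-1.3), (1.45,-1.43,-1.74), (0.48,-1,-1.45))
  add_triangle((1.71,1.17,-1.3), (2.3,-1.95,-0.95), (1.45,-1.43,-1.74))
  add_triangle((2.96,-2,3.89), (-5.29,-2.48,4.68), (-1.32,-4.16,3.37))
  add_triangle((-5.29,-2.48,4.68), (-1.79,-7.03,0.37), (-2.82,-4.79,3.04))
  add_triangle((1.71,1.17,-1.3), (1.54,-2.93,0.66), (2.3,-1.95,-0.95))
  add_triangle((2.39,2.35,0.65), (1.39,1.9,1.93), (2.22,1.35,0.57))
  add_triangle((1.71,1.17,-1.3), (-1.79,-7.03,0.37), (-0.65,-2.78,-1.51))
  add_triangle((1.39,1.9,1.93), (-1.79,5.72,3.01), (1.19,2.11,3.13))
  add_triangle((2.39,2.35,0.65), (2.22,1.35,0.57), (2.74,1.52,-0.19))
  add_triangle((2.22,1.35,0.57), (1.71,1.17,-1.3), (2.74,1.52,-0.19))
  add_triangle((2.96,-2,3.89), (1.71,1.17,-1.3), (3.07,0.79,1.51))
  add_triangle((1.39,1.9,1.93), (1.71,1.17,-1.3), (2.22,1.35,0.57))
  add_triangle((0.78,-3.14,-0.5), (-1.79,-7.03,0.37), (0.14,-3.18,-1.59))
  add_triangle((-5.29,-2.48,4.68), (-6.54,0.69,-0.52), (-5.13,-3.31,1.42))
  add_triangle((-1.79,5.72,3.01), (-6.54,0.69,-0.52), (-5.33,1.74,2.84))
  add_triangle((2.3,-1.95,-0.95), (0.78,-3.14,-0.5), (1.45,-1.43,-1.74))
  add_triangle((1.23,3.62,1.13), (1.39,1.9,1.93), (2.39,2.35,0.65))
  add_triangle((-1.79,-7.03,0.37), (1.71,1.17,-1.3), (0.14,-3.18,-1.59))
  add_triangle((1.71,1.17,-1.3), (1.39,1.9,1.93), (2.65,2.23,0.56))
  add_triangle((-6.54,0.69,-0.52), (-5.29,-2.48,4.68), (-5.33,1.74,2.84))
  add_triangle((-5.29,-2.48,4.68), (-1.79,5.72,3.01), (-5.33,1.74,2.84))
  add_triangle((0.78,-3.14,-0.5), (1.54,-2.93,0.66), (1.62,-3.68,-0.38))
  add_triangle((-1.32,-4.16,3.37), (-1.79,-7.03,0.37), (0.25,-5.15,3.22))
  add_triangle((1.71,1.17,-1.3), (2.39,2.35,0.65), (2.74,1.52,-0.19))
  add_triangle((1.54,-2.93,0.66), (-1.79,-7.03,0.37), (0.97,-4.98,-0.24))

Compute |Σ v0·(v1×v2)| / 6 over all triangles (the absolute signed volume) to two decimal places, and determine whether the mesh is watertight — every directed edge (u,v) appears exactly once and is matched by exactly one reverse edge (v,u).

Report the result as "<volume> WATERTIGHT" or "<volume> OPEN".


253.76 OPEN

Per-triangle v0·(v1×v2)/6:
  t1: +0.5562
  t2: +3.6820
  t3: +1.7136
  t4: +5.0633
  t5: +4.8711
  t6: +5.3378
  t7: +3.5627
  t8: +0.5224
  t9: +0.8834
  t10: +2.0451
  t11: +3.5614
  t12: -1.1713
  t13: +0.7637
  t14: +0.8152
  t15: +12.2322
  t16: +4.5922
  t17: +1.3422
  t18: +16.0529
  t19: +0.5846
  t20: +1.4183
  t21: +0.2331
  t22: +41.9001
  t23: +5.0567
  t24: +1.6401
  t25: +8.3966
  t26: +13.2974
  t27: +4.2241
  t28: +2.7814
  t29: +0.5076
  t30: +1.1916
  t31: +13.7434
  t32: +6.6864
  t33: +0.9319
  t34: +0.5077
  t35: +2.6564
  t36: +2.1804
  t37: +0.2945
  t38: -0.1371
  t39: +2.1163
  t40: -0.7544
  t41: +2.5120
  t42: +15.3585
  t43: +15.6308
  t44: +1.0705
  t45: +1.3213
  t46: -1.5295
  t47: +0.3415
  t48: +17.3556
  t49: +16.1761
  t50: -0.3286
  t51: +6.6653
  t52: +0.6350
  t53: +2.6712
Σ = +253.7627 → |volume| = 253.76

Directed edges: 159 total; 9 unmatched, e.g. (-1.79,-7.03,0.37)→(2.96,-2,3.89) → open.


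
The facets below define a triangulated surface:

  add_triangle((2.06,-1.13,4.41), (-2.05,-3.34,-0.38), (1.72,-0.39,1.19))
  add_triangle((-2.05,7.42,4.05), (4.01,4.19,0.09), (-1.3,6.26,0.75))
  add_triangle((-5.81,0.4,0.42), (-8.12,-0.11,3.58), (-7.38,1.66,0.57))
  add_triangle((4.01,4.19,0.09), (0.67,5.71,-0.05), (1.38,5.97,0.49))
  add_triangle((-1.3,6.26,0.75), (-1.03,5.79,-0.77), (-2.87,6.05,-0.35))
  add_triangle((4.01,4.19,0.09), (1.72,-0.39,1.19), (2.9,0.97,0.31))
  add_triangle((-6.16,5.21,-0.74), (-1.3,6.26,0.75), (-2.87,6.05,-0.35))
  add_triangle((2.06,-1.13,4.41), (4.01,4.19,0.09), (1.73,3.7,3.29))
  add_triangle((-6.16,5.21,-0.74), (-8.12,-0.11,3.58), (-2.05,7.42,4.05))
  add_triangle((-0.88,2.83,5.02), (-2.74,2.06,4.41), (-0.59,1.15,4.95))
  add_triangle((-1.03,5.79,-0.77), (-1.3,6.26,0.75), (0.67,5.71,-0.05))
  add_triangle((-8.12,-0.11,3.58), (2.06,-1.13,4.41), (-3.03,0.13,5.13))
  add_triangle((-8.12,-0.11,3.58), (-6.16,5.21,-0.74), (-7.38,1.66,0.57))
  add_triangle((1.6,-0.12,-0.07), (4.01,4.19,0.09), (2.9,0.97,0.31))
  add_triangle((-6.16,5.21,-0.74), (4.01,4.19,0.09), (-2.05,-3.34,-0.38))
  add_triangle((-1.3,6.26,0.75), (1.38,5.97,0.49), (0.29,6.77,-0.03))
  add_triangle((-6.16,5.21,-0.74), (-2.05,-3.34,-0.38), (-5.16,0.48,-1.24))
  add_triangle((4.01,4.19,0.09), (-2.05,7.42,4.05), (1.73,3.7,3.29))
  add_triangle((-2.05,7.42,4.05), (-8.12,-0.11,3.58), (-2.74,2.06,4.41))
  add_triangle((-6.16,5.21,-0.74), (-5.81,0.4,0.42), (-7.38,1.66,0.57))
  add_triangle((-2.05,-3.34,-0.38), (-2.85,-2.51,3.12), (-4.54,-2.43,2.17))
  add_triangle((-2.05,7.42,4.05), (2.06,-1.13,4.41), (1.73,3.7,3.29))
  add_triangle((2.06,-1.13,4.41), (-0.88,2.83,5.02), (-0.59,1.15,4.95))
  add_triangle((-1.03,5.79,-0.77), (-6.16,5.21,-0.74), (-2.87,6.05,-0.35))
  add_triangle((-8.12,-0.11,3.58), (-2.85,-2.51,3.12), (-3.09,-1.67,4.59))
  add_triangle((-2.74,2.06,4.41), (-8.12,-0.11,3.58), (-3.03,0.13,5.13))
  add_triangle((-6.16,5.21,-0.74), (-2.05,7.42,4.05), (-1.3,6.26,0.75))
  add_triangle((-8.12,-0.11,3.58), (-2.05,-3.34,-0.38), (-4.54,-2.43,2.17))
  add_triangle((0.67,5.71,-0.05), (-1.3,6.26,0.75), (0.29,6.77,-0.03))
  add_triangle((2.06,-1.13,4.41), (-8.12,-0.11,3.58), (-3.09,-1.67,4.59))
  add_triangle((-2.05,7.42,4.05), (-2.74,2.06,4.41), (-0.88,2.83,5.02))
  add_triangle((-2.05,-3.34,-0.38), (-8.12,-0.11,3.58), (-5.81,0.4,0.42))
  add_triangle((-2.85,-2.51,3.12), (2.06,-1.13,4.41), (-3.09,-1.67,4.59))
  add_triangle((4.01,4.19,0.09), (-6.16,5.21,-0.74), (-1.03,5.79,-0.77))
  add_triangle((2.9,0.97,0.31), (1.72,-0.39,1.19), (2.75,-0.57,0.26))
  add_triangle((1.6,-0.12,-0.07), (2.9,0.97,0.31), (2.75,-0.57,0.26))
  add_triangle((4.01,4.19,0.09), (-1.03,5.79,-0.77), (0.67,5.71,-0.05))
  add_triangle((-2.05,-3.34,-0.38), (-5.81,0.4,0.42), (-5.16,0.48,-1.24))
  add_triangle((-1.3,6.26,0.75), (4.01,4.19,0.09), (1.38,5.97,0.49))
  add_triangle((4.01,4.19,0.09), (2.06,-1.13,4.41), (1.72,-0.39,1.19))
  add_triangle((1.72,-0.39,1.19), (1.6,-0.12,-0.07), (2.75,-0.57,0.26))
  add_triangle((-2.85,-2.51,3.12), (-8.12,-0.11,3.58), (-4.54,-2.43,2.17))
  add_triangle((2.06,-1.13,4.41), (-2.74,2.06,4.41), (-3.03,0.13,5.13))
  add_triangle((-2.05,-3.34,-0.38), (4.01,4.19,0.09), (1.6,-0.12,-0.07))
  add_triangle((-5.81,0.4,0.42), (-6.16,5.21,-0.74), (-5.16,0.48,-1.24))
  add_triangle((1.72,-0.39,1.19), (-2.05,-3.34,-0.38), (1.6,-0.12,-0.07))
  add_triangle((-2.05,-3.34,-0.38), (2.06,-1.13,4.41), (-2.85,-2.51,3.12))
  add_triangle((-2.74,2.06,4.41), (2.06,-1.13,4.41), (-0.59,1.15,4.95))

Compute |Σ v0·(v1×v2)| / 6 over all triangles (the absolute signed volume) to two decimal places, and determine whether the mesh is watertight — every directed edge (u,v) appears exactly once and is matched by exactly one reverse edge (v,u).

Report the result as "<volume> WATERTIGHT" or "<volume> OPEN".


Per-triangle v0·(v1×v2)/6:
  t1: +3.0582
  t2: +15.8758
  t3: +3.3622
  t4: +1.7338
  t5: +2.6575
  t6: +1.2273
  t7: +3.3979
  t8: +12.6513
  t9: +57.3713
  t10: +2.7988
  t11: +2.7020
  t12: +7.1766
  t13: +10.9945
  t14: +0.4391
  t15: +3.0815
  t16: +1.9004
  t17: -2.6970
  t18: +15.5967
  t19: +23.3445
  t20: +1.4913
  t21: +3.9960
  t22: +14.3631
  t23: +3.0484
  t24: +2.3772
  t25: +6.6893
  t26: +10.0269
  t27: +17.4720
  t28: +4.8699
  t29: -0.3296
  t30: +6.6604
  t31: +8.9313
  t32: +10.4313
  t33: +5.0170
  t34: -3.0522
  t35: +0.7404
  t36: +0.1628
  t37: +2.2023
  t38: +5.5011
  t39: +0.0208
  t40: +3.8530
  t41: -0.0963
  t42: +5.4100
  t43: +7.6267
  t44: +0.3152
  t45: +7.3321
  t46: +1.2115
  t47: +8.5283
  t48: +1.7273
Σ = +303.1997 → |volume| = 303.20

Directed edges: 144 total; 6 unmatched, e.g. (0.67,5.71,-0.05)→(1.38,5.97,0.49) → open.

303.20 OPEN


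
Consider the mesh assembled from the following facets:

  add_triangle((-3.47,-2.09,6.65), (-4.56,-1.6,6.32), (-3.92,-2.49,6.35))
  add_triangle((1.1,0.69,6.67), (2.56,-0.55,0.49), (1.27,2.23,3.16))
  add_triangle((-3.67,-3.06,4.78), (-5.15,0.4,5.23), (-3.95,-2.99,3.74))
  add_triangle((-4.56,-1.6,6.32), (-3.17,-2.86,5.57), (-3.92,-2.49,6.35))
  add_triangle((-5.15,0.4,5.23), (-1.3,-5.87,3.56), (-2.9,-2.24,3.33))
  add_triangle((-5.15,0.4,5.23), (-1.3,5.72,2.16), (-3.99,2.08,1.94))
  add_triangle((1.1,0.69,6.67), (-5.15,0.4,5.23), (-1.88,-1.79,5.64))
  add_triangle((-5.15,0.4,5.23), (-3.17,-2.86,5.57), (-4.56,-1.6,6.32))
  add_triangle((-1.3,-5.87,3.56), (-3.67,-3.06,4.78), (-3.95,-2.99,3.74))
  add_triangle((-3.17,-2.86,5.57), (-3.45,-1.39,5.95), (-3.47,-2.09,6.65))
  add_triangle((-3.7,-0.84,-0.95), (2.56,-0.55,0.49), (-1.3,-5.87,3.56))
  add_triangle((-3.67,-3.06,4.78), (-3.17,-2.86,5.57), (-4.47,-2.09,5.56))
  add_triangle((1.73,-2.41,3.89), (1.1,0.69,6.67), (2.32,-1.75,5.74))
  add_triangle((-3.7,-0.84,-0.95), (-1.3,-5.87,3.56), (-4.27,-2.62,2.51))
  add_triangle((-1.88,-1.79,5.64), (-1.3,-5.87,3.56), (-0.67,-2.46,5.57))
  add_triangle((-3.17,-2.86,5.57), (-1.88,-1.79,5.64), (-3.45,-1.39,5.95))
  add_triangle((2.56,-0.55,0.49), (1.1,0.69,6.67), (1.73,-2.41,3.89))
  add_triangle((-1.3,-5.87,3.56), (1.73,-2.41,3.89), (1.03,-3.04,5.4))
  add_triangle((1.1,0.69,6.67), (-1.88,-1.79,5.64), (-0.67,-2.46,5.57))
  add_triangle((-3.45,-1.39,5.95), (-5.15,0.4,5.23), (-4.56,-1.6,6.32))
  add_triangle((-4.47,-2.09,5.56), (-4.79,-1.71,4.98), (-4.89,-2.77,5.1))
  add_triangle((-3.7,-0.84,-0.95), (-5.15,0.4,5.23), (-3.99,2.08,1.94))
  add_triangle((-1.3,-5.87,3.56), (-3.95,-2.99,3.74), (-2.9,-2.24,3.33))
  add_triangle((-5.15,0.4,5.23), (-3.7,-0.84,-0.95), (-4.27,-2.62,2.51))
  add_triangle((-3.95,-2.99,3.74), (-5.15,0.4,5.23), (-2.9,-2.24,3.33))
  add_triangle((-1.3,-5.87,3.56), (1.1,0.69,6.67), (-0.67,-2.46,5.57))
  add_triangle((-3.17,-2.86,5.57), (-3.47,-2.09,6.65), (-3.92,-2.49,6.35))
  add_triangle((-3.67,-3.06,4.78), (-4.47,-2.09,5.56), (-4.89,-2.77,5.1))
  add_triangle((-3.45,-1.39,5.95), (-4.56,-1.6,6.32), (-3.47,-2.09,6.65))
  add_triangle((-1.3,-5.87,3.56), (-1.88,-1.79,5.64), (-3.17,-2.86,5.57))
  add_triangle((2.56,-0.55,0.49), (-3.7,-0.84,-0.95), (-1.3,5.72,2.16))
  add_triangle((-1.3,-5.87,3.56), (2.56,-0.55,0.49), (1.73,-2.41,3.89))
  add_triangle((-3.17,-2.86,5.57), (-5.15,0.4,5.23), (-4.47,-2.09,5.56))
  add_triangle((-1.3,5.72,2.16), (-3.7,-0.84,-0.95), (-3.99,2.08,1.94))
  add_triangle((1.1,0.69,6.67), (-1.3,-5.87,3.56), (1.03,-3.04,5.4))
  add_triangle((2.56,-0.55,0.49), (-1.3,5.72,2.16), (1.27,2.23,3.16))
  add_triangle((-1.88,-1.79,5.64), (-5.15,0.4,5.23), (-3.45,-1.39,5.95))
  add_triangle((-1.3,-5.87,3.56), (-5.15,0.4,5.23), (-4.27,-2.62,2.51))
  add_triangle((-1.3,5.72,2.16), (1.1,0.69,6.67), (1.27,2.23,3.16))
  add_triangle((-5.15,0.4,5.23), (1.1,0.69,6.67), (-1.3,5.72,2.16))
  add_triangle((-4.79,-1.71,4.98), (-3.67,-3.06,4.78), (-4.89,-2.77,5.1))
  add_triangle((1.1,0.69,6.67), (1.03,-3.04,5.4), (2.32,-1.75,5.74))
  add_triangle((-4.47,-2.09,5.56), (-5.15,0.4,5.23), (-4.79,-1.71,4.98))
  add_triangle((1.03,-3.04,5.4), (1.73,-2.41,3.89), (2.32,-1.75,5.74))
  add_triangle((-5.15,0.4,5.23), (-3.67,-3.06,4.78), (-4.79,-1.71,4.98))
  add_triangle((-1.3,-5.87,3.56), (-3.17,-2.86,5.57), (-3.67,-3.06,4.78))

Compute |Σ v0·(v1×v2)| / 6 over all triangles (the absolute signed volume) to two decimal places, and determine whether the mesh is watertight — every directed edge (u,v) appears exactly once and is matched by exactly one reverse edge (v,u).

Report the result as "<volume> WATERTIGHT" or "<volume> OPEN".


Per-triangle v0·(v1×v2)/6:
  t1: +0.9512
  t2: +5.7451
  t3: +3.7588
  t4: +0.2215
  t5: -2.7665
  t6: +11.4620
  t7: +15.4233
  t8: +0.5606
  t9: +3.7657
  t10: -0.5647
  t11: +3.2913
  t12: +1.4084
  t13: -1.4578
  t14: +8.4347
  t15: +5.3612
  t16: +2.1211
  t17: +7.0243
  t18: +3.8296
  t19: +5.2934
  t20: +1.6996
  t21: +0.7400
  t22: +9.1959
  t23: -1.8103
  t24: +10.1591
  t25: -1.6635
  t26: +4.6472
  t27: +0.6014
  t28: +1.0612
  t29: +0.5237
  t30: +5.7355
  t31: -1.1190
  t32: +6.0249
  t33: +2.1966
  t34: +6.4044
  t35: +8.5163
  t36: +4.1989
  t37: +1.2439
  t38: +15.0346
  t39: +8.0797
  t40: +36.9982
  t41: -0.7662
  t42: +5.1308
  t43: +1.5820
  t44: +1.5600
  t45: -1.5499
  t46: +3.9715
Σ = +202.2597 → |volume| = 202.26

Directed edges: 138 total, each appears once with its reverse present → watertight.

202.26 WATERTIGHT


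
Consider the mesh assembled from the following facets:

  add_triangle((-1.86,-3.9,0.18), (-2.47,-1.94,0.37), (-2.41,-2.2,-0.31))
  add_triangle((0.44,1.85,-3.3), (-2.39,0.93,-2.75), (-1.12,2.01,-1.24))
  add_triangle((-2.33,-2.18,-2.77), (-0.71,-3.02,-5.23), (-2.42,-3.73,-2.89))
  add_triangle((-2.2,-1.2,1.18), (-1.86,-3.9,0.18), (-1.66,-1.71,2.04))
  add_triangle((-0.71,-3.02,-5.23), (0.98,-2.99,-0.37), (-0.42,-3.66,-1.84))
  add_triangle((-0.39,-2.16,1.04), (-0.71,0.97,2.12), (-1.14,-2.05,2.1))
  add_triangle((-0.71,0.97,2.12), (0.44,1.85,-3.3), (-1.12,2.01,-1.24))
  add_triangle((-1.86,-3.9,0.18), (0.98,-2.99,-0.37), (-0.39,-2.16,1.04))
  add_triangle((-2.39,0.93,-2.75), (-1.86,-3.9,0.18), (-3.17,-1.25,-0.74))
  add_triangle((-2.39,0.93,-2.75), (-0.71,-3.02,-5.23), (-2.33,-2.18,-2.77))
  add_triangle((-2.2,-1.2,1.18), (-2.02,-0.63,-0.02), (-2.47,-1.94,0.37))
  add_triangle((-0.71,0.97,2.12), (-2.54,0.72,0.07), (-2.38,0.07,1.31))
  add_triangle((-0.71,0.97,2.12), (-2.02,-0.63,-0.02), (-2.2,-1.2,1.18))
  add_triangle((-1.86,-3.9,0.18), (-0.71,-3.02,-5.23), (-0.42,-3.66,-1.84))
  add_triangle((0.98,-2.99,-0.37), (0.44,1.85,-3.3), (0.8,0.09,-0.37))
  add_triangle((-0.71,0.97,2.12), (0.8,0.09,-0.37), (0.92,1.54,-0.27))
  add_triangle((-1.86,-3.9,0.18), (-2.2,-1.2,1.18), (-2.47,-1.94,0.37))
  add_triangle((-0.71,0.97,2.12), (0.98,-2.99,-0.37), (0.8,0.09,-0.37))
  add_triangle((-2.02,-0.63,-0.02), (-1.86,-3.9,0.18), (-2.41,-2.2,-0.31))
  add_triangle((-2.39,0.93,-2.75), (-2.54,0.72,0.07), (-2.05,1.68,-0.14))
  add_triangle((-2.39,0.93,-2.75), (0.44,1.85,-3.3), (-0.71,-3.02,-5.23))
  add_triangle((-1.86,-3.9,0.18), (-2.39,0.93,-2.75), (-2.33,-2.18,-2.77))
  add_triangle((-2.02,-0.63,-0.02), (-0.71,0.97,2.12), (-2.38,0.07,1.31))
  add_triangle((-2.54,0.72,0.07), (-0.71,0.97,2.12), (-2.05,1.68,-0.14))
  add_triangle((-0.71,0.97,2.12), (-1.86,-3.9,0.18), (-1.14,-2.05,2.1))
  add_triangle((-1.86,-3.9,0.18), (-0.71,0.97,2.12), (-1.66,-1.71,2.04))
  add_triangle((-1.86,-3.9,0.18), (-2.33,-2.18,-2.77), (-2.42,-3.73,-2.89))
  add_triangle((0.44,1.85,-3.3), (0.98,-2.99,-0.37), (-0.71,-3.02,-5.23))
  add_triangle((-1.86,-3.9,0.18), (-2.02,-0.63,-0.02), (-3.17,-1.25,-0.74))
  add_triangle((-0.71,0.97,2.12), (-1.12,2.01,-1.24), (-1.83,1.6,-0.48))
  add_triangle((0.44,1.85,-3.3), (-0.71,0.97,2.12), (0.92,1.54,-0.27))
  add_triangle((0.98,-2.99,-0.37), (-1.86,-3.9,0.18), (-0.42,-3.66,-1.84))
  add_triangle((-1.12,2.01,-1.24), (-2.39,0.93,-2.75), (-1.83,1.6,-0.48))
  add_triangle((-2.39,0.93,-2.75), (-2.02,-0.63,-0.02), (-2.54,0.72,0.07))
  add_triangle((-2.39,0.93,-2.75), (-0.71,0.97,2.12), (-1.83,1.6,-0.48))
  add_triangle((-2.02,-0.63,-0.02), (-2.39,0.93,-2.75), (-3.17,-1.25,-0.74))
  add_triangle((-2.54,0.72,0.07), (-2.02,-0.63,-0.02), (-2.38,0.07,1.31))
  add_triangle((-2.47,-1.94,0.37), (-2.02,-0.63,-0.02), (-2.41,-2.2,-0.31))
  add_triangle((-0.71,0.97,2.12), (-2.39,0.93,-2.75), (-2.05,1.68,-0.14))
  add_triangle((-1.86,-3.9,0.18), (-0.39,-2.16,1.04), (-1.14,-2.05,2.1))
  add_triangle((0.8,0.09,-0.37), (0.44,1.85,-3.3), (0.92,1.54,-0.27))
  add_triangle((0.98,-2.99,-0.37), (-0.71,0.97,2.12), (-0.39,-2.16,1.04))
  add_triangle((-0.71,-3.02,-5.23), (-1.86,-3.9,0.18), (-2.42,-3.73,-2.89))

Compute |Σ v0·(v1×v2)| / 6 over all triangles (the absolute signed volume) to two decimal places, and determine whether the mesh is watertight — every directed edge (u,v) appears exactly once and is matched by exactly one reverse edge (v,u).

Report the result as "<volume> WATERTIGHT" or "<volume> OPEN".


Per-triangle v0·(v1×v2)/6:
  t1: +0.6613
  t2: +2.4259
  t3: +2.4846
  t4: +1.4575
  t5: +2.7445
  t6: +0.3624
  t7: +1.2169
  t8: +1.6819
  t9: +3.0597
  t10: +5.3090
  t11: +0.4050
  t12: +0.9426
  t13: +0.8500
  t14: +3.6726
  t15: +1.2600
  t16: +0.3214
  t17: +0.8325
  t18: +0.7523
  t19: -0.4166
  t20: +1.2889
  t21: +8.5507
  t22: +3.0167
  t23: +0.0468
  t24: +1.0411
  t25: +1.3001
  t26: -0.3065
  t27: +1.3720
  t28: +5.5215
  t29: +0.8095
  t30: +0.8258
  t31: +1.3758
  t32: +2.7041
  t33: +1.0021
  t34: +1.4416
  t35: +0.5895
  t36: +0.6396
  t37: +0.6529
  t38: +0.3050
  t39: -0.4191
  t40: +0.9336
  t41: +0.6304
  t42: +0.8389
  t43: +3.6910
Σ = +67.8759 → |volume| = 67.88

Directed edges: 129 total; 3 unmatched, e.g. (-1.66,-1.71,2.04)→(-2.2,-1.2,1.18) → open.

67.88 OPEN


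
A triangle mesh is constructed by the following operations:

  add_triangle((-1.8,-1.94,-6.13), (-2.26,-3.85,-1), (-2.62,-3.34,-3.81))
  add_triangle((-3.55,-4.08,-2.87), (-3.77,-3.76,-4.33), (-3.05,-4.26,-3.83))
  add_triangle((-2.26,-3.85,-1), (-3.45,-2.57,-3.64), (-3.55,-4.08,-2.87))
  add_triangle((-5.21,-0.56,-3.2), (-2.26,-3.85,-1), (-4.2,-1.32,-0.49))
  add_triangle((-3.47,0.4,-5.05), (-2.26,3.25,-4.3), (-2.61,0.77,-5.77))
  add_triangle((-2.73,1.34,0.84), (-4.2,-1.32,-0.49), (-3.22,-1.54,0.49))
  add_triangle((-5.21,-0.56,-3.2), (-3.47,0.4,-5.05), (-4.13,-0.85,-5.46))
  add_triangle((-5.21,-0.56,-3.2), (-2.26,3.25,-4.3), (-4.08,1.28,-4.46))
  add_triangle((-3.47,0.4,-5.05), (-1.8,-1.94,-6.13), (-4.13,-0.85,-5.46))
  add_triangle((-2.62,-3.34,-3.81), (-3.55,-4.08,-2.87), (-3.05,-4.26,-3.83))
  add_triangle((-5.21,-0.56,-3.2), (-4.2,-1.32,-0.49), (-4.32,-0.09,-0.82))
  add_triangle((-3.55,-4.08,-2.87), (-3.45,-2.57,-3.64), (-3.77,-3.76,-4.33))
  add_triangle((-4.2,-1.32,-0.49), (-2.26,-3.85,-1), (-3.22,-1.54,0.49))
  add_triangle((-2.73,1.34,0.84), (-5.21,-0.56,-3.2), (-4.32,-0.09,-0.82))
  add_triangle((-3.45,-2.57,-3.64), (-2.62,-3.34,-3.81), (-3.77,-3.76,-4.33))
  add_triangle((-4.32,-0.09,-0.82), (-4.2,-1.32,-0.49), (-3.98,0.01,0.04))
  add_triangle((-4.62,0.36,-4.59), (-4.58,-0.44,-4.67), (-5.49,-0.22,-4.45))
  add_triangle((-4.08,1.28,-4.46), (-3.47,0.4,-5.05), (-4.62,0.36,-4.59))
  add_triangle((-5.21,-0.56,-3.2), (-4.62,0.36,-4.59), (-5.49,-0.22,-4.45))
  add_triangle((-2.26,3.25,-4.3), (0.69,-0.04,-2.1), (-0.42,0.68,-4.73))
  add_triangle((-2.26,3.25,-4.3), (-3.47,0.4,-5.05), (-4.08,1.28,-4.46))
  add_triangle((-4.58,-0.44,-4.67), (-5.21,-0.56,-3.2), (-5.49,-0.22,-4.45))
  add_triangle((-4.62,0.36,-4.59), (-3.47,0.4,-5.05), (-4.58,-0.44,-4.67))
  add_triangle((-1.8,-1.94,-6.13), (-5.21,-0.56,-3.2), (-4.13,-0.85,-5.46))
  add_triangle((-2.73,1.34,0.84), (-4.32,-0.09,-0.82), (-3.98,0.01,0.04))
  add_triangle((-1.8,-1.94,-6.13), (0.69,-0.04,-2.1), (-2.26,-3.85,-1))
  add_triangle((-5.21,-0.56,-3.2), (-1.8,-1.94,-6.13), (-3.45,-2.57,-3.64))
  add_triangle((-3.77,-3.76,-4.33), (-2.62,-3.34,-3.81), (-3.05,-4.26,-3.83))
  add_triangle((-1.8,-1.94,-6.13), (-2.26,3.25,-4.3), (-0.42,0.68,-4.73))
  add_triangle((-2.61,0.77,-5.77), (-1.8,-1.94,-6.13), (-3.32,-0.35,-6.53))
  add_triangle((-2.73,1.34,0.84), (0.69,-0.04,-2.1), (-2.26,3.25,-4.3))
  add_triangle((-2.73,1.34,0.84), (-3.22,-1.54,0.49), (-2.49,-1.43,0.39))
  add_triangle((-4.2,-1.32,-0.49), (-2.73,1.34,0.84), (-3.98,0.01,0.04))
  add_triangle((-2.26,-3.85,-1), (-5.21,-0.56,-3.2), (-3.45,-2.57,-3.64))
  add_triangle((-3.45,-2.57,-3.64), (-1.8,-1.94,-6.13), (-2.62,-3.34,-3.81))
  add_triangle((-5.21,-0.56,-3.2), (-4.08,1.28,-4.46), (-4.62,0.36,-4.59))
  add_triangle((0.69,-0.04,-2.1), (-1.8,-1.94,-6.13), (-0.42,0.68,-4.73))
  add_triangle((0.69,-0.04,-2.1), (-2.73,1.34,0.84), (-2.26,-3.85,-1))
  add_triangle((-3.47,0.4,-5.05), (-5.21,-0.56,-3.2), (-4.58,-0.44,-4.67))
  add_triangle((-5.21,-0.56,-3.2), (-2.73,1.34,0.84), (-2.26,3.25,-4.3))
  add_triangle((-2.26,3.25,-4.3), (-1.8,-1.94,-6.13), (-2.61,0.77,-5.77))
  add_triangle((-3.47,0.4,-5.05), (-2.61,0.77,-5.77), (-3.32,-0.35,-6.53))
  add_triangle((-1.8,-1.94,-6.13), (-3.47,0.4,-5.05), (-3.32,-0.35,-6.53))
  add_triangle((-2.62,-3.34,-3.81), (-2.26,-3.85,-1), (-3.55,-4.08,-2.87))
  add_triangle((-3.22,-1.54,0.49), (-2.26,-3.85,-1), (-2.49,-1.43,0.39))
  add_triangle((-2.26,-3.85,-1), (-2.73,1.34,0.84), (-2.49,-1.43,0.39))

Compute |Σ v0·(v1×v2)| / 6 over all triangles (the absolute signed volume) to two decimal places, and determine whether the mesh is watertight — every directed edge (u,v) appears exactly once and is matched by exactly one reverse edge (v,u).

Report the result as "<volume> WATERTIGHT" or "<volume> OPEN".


81.34 WATERTIGHT

Per-triangle v0·(v1×v2)/6:
  t1: +1.1320
  t2: +1.0349
  t3: +0.0521
  t4: +6.2524
  t5: +3.1344
  t6: +1.7601
  t7: +2.9913
  t8: +1.5813
  t9: +3.3759
  t10: -0.4900
  t11: +2.0620
  t12: +0.7699
  t13: +2.1747
  t14: +1.7823
  t15: +0.2909
  t16: +0.7264
  t17: +0.6760
  t18: +1.1466
  t19: +0.2387
  t20: +1.3122
  t21: +3.0283
  t22: +0.5478
  t23: +0.9953
  t24: +2.6617
  t25: +0.7092
  t26: +3.4623
  t27: +7.2880
  t28: +0.4636
  t29: +6.7825
  t30: +2.1140
  t31: -1.1598
  t32: +0.0702
  t33: +0.2465
  t34: +5.5051
  t35: +3.0171
  t36: +1.1616
  t37: +2.2878
  t38: -4.4899
  t39: -1.1139
  t40: +11.7636
  t41: +1.6684
  t42: +1.2962
  t43: +0.6217
  t44: +1.4148
  t45: +0.1889
  t46: -1.1971
Σ = +81.3383 → |volume| = 81.34

Directed edges: 138 total, each appears once with its reverse present → watertight.


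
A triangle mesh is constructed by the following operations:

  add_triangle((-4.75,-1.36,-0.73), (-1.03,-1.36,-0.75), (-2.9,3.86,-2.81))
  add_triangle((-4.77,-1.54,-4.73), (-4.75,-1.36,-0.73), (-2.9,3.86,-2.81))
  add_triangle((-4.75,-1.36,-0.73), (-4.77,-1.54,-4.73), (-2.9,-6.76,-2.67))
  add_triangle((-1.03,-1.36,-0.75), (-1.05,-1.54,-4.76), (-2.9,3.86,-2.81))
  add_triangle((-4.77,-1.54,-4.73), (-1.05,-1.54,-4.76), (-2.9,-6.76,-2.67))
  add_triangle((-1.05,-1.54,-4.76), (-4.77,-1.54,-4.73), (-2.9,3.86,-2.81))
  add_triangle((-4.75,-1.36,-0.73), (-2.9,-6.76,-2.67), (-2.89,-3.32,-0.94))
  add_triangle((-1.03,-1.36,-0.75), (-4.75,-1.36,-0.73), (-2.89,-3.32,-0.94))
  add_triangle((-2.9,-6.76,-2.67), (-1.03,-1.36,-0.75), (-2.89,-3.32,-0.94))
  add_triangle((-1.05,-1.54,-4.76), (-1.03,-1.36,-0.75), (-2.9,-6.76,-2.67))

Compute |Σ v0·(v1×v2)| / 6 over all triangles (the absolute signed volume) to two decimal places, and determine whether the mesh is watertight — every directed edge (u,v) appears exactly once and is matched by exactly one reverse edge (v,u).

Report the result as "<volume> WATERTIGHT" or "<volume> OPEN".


54.45 WATERTIGHT

Per-triangle v0·(v1×v2)/6:
  t1: -4.1907
  t2: +15.1675
  t3: +18.4560
  t4: -5.2923
  t5: +17.4140
  t6: +14.1172
  t7: +2.0615
  t8: -0.7495
  t9: -0.5383
  t10: -1.9955
Σ = +54.4499 → |volume| = 54.45

Directed edges: 30 total, each appears once with its reverse present → watertight.


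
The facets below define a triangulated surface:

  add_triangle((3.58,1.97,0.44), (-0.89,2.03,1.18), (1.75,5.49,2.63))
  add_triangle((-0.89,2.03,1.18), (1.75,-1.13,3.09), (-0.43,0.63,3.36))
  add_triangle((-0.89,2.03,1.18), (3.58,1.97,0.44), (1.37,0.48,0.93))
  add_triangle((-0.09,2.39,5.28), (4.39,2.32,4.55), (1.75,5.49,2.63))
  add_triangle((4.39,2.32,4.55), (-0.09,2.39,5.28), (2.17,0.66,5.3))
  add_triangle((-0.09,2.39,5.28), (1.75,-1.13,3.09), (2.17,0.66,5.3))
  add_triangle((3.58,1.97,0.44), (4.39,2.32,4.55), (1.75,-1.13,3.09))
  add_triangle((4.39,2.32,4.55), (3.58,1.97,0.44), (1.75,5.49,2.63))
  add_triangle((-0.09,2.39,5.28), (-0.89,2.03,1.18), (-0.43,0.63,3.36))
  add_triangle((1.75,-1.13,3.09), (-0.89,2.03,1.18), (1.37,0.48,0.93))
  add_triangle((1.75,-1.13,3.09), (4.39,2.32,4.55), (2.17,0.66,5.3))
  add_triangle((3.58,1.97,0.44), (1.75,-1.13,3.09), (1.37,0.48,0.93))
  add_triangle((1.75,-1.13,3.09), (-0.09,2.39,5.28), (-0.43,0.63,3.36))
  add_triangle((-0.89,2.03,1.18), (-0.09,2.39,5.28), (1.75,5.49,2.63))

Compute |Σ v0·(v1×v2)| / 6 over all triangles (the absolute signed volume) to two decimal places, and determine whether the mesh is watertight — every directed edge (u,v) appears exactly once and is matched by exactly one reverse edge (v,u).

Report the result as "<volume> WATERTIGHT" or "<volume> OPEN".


50.25 WATERTIGHT

Per-triangle v0·(v1×v2)/6:
  t1: +0.1479
  t2: -1.4657
  t3: -1.3558
  t4: +16.4920
  t5: +7.3550
  t6: +2.2711
  t7: +4.8441
  t8: +10.9706
  t9: +1.1726
  t10: -1.7272
  t11: +4.1323
  t12: -0.4813
  t13: +2.2427
  t14: +5.6539
Σ = +50.2524 → |volume| = 50.25

Directed edges: 42 total, each appears once with its reverse present → watertight.


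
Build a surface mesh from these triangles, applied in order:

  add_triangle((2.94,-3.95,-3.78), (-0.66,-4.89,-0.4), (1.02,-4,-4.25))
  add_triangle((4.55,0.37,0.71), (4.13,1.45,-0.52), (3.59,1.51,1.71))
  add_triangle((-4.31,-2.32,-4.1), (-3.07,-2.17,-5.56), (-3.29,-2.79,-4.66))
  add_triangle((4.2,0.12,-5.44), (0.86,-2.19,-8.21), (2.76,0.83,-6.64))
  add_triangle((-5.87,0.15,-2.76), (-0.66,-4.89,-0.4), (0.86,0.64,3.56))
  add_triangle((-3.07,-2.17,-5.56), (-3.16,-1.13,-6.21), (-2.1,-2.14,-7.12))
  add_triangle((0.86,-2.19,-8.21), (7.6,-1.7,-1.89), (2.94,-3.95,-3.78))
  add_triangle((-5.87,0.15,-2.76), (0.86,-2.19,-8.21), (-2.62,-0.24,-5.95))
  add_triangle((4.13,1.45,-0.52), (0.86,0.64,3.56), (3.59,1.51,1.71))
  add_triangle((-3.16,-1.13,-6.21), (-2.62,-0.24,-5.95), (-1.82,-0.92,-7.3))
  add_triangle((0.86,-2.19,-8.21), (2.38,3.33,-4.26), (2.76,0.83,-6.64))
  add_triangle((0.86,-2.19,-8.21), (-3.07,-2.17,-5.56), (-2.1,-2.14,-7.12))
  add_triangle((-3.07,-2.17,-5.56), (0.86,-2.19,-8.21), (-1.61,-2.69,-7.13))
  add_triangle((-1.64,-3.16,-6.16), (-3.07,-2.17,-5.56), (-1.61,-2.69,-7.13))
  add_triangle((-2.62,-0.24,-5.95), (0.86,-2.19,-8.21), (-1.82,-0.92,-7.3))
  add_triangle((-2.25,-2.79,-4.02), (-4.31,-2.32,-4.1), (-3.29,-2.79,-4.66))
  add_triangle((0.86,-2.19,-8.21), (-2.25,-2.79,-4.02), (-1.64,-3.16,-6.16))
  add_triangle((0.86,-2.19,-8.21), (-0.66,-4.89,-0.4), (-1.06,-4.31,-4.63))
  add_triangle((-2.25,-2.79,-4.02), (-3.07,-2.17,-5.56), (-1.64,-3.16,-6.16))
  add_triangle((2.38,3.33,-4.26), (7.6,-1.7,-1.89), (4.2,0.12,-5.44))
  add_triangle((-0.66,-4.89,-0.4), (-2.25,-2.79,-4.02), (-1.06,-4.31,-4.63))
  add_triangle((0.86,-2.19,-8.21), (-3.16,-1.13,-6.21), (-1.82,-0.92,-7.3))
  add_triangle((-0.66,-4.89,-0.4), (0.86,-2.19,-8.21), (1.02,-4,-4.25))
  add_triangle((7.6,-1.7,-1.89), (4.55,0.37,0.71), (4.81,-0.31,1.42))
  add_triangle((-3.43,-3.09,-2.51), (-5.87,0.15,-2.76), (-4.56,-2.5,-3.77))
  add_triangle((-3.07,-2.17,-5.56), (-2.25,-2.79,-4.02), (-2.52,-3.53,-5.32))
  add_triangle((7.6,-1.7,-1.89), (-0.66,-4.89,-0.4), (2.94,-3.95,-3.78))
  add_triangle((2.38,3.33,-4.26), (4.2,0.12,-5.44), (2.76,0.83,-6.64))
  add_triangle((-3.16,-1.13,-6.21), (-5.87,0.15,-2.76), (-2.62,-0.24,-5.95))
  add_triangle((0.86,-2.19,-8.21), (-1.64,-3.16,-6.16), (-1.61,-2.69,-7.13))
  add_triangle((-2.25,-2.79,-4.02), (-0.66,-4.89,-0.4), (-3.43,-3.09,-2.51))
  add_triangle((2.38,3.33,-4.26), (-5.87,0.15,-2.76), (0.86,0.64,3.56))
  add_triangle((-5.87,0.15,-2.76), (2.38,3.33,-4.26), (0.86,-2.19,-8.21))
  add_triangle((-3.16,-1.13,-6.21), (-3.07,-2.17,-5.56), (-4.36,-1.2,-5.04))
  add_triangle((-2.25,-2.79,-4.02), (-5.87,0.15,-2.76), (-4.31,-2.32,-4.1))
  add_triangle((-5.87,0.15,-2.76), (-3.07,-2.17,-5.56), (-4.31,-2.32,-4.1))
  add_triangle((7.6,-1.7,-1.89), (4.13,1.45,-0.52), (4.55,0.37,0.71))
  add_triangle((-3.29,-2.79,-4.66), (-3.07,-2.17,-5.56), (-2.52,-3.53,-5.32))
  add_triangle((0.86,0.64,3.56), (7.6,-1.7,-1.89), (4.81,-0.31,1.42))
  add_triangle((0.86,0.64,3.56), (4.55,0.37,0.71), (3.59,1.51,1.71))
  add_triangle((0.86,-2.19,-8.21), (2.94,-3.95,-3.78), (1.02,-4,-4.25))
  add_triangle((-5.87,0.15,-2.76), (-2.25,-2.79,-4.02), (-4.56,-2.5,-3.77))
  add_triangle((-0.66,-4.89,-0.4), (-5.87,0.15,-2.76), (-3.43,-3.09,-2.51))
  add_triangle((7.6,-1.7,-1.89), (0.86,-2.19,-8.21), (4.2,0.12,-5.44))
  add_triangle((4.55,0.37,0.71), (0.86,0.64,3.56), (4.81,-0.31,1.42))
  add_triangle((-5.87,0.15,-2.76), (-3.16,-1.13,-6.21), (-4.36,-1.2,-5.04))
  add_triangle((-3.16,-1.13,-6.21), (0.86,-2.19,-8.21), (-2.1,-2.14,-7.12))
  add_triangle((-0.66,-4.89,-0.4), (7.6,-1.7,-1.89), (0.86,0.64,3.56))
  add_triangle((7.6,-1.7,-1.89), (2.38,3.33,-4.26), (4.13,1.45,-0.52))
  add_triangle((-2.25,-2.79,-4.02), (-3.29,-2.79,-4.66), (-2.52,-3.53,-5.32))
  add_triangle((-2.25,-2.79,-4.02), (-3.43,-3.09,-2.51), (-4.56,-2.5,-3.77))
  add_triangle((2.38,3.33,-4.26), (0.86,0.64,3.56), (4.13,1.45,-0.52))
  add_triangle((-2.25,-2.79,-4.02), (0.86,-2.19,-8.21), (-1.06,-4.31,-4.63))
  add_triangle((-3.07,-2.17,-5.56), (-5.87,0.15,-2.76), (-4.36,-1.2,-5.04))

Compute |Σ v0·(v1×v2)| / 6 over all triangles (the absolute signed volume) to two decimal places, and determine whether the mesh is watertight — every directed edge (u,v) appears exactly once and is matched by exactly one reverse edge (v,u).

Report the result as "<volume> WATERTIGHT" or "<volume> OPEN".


Per-triangle v0·(v1×v2)/6:
  t1: +6.7091
  t2: +2.0471
  t3: +1.3634
  t4: +8.4827
  t5: +15.0907
  t6: +2.0363
  t7: +25.6319
  t8: -7.4205
  t9: -0.1271
  t10: +1.4802
  t11: +5.7340
  t12: +1.4715
  t13: +1.7235
  t14: +1.7811
  t15: +0.2056
  t16: +0.3597
  t17: -0.1728
  t18: +7.1589
  t19: +2.0141
  t20: +16.5817
  t21: +5.0530
  t22: +3.4941
  t23: +6.5151
  t24: +2.8122
  t25: +2.7579
  t26: -0.5132
  t27: +17.1022
  t28: +6.3799
  t29: +4.1700
  t30: +2.4274
  t31: +5.8644
  t32: +13.9520
  t33: +39.9861
  t34: +2.0818
  t35: -1.2660
  t36: +5.2258
  t37: +4.6458
  t38: +1.3415
  t39: +0.9030
  t40: +2.6674
  t41: +7.6642
  t42: +3.0529
  t43: +4.0285
  t44: +21.8530
  t45: +2.1109
  t46: +2.5195
  t47: +3.3055
  t48: +23.4863
  t49: +13.5102
  t50: +0.2103
  t51: +2.3707
  t52: +7.2199
  t53: +7.6075
  t54: +1.2957
Σ = +317.9868 → |volume| = 317.99

Directed edges: 162 total, each appears once with its reverse present → watertight.

317.99 WATERTIGHT


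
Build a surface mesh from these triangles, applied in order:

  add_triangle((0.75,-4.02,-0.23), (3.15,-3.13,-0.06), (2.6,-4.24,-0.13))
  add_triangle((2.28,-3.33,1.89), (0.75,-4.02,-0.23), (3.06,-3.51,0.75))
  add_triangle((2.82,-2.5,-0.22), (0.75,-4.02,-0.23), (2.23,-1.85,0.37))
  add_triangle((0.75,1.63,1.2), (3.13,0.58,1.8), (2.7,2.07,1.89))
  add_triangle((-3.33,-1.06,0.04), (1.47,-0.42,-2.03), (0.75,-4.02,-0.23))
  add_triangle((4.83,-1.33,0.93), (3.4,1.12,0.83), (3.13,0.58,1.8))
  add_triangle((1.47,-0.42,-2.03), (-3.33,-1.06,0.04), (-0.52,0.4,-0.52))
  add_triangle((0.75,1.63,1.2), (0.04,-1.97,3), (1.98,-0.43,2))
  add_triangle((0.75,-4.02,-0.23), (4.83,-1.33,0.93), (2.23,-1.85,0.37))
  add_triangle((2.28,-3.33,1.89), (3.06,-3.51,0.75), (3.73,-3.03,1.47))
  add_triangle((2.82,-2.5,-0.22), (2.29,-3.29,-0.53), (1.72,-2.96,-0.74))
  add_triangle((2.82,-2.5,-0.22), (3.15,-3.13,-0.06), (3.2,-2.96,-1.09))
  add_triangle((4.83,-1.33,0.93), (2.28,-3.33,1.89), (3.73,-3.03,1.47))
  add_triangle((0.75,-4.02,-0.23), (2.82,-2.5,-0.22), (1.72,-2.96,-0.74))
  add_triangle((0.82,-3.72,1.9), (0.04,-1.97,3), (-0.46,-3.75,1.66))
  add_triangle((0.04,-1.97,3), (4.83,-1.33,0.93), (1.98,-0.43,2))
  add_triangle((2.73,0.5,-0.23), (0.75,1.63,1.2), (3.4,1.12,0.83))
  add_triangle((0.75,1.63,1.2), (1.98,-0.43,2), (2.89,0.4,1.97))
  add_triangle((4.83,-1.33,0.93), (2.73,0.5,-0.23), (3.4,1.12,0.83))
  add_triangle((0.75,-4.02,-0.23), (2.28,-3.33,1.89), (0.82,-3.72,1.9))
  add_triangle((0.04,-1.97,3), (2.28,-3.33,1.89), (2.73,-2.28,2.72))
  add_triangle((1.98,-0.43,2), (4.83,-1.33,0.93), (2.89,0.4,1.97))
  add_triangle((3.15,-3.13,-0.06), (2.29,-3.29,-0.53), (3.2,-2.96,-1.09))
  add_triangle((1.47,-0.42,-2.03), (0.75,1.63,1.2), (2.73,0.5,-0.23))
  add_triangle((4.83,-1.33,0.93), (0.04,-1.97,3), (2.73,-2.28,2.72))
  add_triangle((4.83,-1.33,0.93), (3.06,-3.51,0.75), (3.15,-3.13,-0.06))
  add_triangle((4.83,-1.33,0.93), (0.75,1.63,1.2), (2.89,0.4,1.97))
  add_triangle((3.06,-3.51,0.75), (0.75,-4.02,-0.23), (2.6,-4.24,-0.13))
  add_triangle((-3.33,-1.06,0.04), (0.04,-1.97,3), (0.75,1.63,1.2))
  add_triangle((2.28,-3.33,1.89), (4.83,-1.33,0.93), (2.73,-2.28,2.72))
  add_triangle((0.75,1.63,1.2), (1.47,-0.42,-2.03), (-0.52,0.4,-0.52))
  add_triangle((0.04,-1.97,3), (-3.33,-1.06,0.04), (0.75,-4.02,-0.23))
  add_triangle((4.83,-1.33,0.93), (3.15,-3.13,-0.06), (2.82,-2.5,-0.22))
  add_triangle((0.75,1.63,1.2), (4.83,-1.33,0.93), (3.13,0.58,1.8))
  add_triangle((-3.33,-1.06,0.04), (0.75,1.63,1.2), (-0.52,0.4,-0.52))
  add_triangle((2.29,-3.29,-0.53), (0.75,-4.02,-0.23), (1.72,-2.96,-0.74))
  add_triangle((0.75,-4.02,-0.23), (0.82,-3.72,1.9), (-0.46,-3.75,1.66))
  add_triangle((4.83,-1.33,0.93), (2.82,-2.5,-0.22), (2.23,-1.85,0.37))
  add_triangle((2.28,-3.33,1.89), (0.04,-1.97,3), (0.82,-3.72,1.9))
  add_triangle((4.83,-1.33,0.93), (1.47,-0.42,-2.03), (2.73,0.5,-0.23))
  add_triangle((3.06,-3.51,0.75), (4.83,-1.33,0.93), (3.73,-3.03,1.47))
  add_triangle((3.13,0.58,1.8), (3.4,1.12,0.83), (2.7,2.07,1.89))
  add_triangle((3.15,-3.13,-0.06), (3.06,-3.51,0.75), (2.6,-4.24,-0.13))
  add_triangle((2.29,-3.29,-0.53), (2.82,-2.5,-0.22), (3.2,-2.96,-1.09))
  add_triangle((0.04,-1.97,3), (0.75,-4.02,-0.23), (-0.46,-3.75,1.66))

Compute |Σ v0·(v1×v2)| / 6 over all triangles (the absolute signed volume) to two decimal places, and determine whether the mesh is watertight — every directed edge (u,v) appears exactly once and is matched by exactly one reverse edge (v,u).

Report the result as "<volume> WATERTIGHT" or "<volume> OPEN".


52.80 OPEN

Per-triangle v0·(v1×v2)/6:
  t1: +0.0492
  t2: +2.2960
  t3: -0.8476
  t4: +0.3671
  t5: +4.6475
  t6: +1.7784
  t7: +0.8909
  t8: +2.0374
  t9: +0.1902
  t10: +1.0502
  t11: +0.1217
  t12: +0.1440
  t13: +0.7041
  t14: -0.8396
  t15: +1.6529
  t16: +2.8303
  t17: +0.4724
  t18: +0.7116
  t19: +1.4275
  t20: +2.1725
  t21: +2.2567
  t22: +1.4271
  t23: +0.6042
  t24: +0.8984
  t25: +0.2208
  t26: +1.7241
  t27: +1.0736
  t28: +0.9710
  t29: +3.6472
  t30: +2.9882
  t31: +0.6972
  t32: +7.3351
  t33: +0.4650
  t34: -0.5449
  t35: +0.7858
  t36: +0.3735
  t37: +1.7998
  t38: -0.6767
  t39: +1.9573
  t40: +2.3400
  t41: +1.3550
  t42: +1.0076
  t43: +0.7228
  t44: -0.4773
  t45: -2.0071
Σ = +52.8013 → |volume| = 52.80

Directed edges: 135 total; 9 unmatched, e.g. (0.75,-4.02,-0.23)→(3.15,-3.13,-0.06) → open.


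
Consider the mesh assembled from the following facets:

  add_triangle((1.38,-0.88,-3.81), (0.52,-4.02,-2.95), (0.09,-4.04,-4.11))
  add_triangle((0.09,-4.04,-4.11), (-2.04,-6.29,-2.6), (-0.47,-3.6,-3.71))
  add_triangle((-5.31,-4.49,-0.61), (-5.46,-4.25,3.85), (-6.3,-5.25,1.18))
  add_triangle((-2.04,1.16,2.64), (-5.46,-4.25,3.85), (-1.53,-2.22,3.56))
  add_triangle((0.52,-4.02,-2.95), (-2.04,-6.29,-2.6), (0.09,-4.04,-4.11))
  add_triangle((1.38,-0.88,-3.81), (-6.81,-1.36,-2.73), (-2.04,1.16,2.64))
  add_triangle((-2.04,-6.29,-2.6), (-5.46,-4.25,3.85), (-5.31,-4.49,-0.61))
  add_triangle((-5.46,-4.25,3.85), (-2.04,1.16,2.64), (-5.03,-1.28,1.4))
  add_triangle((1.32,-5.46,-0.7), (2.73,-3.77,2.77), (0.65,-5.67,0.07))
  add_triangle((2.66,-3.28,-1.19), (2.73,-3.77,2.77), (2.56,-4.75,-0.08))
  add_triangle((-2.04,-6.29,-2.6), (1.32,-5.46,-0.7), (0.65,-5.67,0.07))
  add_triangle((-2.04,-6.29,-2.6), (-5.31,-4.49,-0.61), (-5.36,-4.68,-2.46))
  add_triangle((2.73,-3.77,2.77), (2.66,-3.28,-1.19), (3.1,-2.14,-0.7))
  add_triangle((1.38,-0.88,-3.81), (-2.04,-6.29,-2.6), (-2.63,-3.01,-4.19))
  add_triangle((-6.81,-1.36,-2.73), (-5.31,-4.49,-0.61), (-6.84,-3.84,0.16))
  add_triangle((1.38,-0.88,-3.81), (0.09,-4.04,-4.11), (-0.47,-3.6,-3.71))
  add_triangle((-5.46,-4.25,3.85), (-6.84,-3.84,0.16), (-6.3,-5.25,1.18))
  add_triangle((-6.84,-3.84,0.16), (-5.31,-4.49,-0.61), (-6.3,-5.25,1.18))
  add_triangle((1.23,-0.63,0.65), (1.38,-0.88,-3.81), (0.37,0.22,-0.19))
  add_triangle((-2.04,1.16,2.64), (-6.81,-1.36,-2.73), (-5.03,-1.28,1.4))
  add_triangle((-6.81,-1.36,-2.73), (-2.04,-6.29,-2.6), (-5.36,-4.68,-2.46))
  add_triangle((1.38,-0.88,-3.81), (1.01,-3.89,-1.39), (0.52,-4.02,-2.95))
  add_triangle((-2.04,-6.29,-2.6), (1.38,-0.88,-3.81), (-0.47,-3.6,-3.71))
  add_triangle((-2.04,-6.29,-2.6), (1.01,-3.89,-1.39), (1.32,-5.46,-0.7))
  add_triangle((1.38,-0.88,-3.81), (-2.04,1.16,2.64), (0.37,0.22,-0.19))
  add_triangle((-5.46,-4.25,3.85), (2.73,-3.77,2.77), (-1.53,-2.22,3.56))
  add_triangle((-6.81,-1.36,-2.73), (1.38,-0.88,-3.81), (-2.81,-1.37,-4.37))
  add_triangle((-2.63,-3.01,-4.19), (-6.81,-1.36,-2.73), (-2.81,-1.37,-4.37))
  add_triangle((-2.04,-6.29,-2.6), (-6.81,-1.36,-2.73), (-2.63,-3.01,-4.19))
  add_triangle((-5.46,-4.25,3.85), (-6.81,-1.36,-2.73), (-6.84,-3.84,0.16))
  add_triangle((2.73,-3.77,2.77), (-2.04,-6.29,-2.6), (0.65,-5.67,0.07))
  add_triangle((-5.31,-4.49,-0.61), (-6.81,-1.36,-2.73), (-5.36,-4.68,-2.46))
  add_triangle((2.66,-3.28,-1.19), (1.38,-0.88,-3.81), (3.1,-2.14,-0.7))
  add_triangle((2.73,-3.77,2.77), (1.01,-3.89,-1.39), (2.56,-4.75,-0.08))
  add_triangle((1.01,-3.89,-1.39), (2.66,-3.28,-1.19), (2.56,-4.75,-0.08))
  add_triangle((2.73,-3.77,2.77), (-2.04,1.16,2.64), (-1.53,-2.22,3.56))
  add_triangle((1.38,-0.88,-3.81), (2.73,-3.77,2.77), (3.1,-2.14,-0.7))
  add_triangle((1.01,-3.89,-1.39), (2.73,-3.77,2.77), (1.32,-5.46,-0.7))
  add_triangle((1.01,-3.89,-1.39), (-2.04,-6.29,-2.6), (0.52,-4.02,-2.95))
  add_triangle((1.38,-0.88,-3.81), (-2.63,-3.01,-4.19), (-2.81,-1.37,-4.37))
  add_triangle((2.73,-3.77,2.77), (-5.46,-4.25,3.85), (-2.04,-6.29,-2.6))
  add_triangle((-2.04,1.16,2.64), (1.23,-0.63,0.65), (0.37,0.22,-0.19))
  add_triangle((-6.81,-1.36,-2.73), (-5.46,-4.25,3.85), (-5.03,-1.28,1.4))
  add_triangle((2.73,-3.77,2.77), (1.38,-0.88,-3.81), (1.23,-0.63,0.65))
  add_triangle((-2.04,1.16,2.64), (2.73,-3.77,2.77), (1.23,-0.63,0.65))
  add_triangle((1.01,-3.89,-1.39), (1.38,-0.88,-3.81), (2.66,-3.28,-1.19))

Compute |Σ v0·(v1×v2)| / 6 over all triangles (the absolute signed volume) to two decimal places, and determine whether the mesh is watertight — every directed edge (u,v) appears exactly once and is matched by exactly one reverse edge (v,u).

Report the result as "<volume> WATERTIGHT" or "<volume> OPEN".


Per-triangle v0·(v1×v2)/6:
  t1: +1.8887
  t2: +1.4773
  t3: -0.3125
  t4: +7.3296
  t5: +2.7740
  t6: +3.2269
  t7: +17.3202
  t8: +8.2497
  t9: +3.4527
  t10: +2.6287
  t11: +3.7586
  t12: +7.1416
  t13: +3.1002
  t14: +11.1179
  t15: +7.0318
  t16: +1.1234
  t17: +5.8749
  t18: +3.2102
  t19: +0.3948
  t20: +7.1590
  t21: +5.2231
  t22: +2.3169
  t23: -1.3591
  t24: +3.0015
  t25: +0.2868
  t26: +8.9134
  t27: -0.2487
  t28: +6.2688
  t29: +15.9100
  t30: +6.5499
  t31: +1.2917
  t32: +7.4335
  t33: +2.6317
  t34: +1.7052
  t35: +1.9116
  t36: +5.4306
  t37: -3.2808
  t38: +1.6809
  t39: +3.4847
  t40: +4.7468
  t41: +41.7536
  t42: +0.3212
  t43: +10.3637
  t44: +2.2541
  t45: +1.8390
  t46: +4.0849
Σ = +232.4630 → |volume| = 232.46

Directed edges: 138 total, each appears once with its reverse present → watertight.

232.46 WATERTIGHT
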